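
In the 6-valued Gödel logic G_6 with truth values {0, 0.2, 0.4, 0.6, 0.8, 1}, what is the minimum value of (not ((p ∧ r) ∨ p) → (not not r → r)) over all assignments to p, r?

The minimum is attained at p = 0, r = 0.2:
  (p ∧ r) = min(0, 0.2) = 0
  ((p ∧ r) ∨ p) = max(0, 0) = 0
  not ((p ∧ r) ∨ p): Gödel ¬ of 0 = 1 (operand is 0)
  not r: Gödel ¬ of 0.2 = 0 (operand ≠ 0)
  not not r: Gödel ¬ of 0 = 1 (operand is 0)
  (not not r → r): 1 > 0.2, so result = 0.2
  (not ((p ∧ r) ∨ p) → (not not r → r)): 1 > 0.2, so result = 0.2
Checking all 36 assignments confirms none give a value below 0.20.

0.20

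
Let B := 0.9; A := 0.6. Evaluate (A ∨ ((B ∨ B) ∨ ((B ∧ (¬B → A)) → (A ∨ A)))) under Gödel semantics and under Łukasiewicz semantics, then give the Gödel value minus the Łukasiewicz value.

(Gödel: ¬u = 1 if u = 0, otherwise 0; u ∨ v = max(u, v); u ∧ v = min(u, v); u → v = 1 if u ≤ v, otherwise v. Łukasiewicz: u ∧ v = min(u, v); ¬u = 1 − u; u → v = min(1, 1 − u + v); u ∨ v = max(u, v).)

0.00

Gödel evaluation:
  (B ∨ B) = max(0.9, 0.9) = 0.9
  ¬B: Gödel ¬ of 0.9 = 0 (operand ≠ 0)
  (¬B → A): 0 ≤ 0.6, so result = 1
  (B ∧ (¬B → A)) = min(0.9, 1) = 0.9
  (A ∨ A) = max(0.6, 0.6) = 0.6
  ((B ∧ (¬B → A)) → (A ∨ A)): 0.9 > 0.6, so result = 0.6
  ((B ∨ B) ∨ ((B ∧ (¬B → A)) → (A ∨ A))) = max(0.9, 0.6) = 0.9
  (A ∨ ((B ∨ B) ∨ ((B ∧ (¬B → A)) → (A ∨ A)))) = max(0.6, 0.9) = 0.9
  Gödel value = 0.9
Łukasiewicz evaluation:
  (B ∨ B) = max(0.9, 0.9) = 0.9
  ¬B: Łukasiewicz ¬ gives 1 − 0.9 = 0.1
  (¬B → A): min(1, 1 − 0.1 + 0.6) = 1
  (B ∧ (¬B → A)) = min(0.9, 1) = 0.9
  (A ∨ A) = max(0.6, 0.6) = 0.6
  ((B ∧ (¬B → A)) → (A ∨ A)): min(1, 1 − 0.9 + 0.6) = 0.7
  ((B ∨ B) ∨ ((B ∧ (¬B → A)) → (A ∨ A))) = max(0.9, 0.7) = 0.9
  (A ∨ ((B ∨ B) ∨ ((B ∧ (¬B → A)) → (A ∨ A)))) = max(0.6, 0.9) = 0.9
  Łukasiewicz value = 0.9
Difference: 0.9 − 0.9 = 0.00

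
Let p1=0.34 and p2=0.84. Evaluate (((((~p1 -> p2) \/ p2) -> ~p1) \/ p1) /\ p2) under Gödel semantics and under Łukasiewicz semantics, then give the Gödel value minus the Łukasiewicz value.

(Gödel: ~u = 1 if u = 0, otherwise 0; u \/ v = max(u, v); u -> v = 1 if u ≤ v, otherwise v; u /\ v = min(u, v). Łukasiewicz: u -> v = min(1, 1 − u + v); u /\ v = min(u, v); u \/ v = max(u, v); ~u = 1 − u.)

Gödel evaluation:
  ~p1: Gödel ¬ of 0.34 = 0 (operand ≠ 0)
  (~p1 -> p2): 0 ≤ 0.84, so result = 1
  ((~p1 -> p2) \/ p2) = max(1, 0.84) = 1
  ~p1: Gödel ¬ of 0.34 = 0 (operand ≠ 0)
  (((~p1 -> p2) \/ p2) -> ~p1): 1 > 0, so result = 0
  ((((~p1 -> p2) \/ p2) -> ~p1) \/ p1) = max(0, 0.34) = 0.34
  (((((~p1 -> p2) \/ p2) -> ~p1) \/ p1) /\ p2) = min(0.34, 0.84) = 0.34
  Gödel value = 0.34
Łukasiewicz evaluation:
  ~p1: Łukasiewicz ¬ gives 1 − 0.34 = 0.66
  (~p1 -> p2): min(1, 1 − 0.66 + 0.84) = 1
  ((~p1 -> p2) \/ p2) = max(1, 0.84) = 1
  ~p1: Łukasiewicz ¬ gives 1 − 0.34 = 0.66
  (((~p1 -> p2) \/ p2) -> ~p1): min(1, 1 − 1 + 0.66) = 0.66
  ((((~p1 -> p2) \/ p2) -> ~p1) \/ p1) = max(0.66, 0.34) = 0.66
  (((((~p1 -> p2) \/ p2) -> ~p1) \/ p1) /\ p2) = min(0.66, 0.84) = 0.66
  Łukasiewicz value = 0.66
Difference: 0.34 − 0.66 = -0.32

-0.32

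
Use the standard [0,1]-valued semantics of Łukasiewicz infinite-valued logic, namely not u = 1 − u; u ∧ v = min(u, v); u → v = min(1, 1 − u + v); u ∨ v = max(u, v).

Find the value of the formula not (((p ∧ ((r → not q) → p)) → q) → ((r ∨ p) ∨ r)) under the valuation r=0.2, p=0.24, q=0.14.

not q: Łukasiewicz ¬ gives 1 − 0.14 = 0.86
(r → not q): min(1, 1 − 0.2 + 0.86) = 1
((r → not q) → p): min(1, 1 − 1 + 0.24) = 0.24
(p ∧ ((r → not q) → p)) = min(0.24, 0.24) = 0.24
((p ∧ ((r → not q) → p)) → q): min(1, 1 − 0.24 + 0.14) = 0.9
(r ∨ p) = max(0.2, 0.24) = 0.24
((r ∨ p) ∨ r) = max(0.24, 0.2) = 0.24
(((p ∧ ((r → not q) → p)) → q) → ((r ∨ p) ∨ r)): min(1, 1 − 0.9 + 0.24) = 0.34
not (((p ∧ ((r → not q) → p)) → q) → ((r ∨ p) ∨ r)): Łukasiewicz ¬ gives 1 − 0.34 = 0.66

0.66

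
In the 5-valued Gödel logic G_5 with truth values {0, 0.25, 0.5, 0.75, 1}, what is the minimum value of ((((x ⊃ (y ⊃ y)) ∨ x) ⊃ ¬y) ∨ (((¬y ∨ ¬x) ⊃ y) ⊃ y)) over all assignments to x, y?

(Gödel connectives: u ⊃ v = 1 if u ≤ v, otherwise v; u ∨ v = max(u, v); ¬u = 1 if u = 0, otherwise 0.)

The minimum is attained at x = 0.25, y = 0.25:
  (y ⊃ y): 0.25 ≤ 0.25, so result = 1
  (x ⊃ (y ⊃ y)): 0.25 ≤ 1, so result = 1
  ((x ⊃ (y ⊃ y)) ∨ x) = max(1, 0.25) = 1
  ¬y: Gödel ¬ of 0.25 = 0 (operand ≠ 0)
  (((x ⊃ (y ⊃ y)) ∨ x) ⊃ ¬y): 1 > 0, so result = 0
  ¬y: Gödel ¬ of 0.25 = 0 (operand ≠ 0)
  ¬x: Gödel ¬ of 0.25 = 0 (operand ≠ 0)
  (¬y ∨ ¬x) = max(0, 0) = 0
  ((¬y ∨ ¬x) ⊃ y): 0 ≤ 0.25, so result = 1
  (((¬y ∨ ¬x) ⊃ y) ⊃ y): 1 > 0.25, so result = 0.25
  ((((x ⊃ (y ⊃ y)) ∨ x) ⊃ ¬y) ∨ (((¬y ∨ ¬x) ⊃ y) ⊃ y)) = max(0, 0.25) = 0.25
Checking all 25 assignments confirms none give a value below 0.25.

0.25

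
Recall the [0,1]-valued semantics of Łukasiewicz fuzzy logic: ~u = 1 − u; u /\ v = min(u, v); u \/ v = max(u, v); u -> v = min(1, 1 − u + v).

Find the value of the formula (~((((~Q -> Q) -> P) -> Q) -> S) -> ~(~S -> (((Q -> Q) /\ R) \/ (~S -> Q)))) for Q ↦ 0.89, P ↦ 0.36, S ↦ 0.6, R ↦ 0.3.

0.60

~Q: Łukasiewicz ¬ gives 1 − 0.89 = 0.11
(~Q -> Q): min(1, 1 − 0.11 + 0.89) = 1
((~Q -> Q) -> P): min(1, 1 − 1 + 0.36) = 0.36
(((~Q -> Q) -> P) -> Q): min(1, 1 − 0.36 + 0.89) = 1
((((~Q -> Q) -> P) -> Q) -> S): min(1, 1 − 1 + 0.6) = 0.6
~((((~Q -> Q) -> P) -> Q) -> S): Łukasiewicz ¬ gives 1 − 0.6 = 0.4
~S: Łukasiewicz ¬ gives 1 − 0.6 = 0.4
(Q -> Q): min(1, 1 − 0.89 + 0.89) = 1
((Q -> Q) /\ R) = min(1, 0.3) = 0.3
~S: Łukasiewicz ¬ gives 1 − 0.6 = 0.4
(~S -> Q): min(1, 1 − 0.4 + 0.89) = 1
(((Q -> Q) /\ R) \/ (~S -> Q)) = max(0.3, 1) = 1
(~S -> (((Q -> Q) /\ R) \/ (~S -> Q))): min(1, 1 − 0.4 + 1) = 1
~(~S -> (((Q -> Q) /\ R) \/ (~S -> Q))): Łukasiewicz ¬ gives 1 − 1 = 0
(~((((~Q -> Q) -> P) -> Q) -> S) -> ~(~S -> (((Q -> Q) /\ R) \/ (~S -> Q)))): min(1, 1 − 0.4 + 0) = 0.6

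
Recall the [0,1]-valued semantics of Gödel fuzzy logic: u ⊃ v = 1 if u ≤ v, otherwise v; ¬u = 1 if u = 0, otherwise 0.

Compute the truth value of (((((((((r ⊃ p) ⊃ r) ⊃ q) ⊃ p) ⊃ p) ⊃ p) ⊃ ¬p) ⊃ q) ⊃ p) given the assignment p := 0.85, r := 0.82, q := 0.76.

(r ⊃ p): 0.82 ≤ 0.85, so result = 1
((r ⊃ p) ⊃ r): 1 > 0.82, so result = 0.82
(((r ⊃ p) ⊃ r) ⊃ q): 0.82 > 0.76, so result = 0.76
((((r ⊃ p) ⊃ r) ⊃ q) ⊃ p): 0.76 ≤ 0.85, so result = 1
(((((r ⊃ p) ⊃ r) ⊃ q) ⊃ p) ⊃ p): 1 > 0.85, so result = 0.85
((((((r ⊃ p) ⊃ r) ⊃ q) ⊃ p) ⊃ p) ⊃ p): 0.85 ≤ 0.85, so result = 1
¬p: Gödel ¬ of 0.85 = 0 (operand ≠ 0)
(((((((r ⊃ p) ⊃ r) ⊃ q) ⊃ p) ⊃ p) ⊃ p) ⊃ ¬p): 1 > 0, so result = 0
((((((((r ⊃ p) ⊃ r) ⊃ q) ⊃ p) ⊃ p) ⊃ p) ⊃ ¬p) ⊃ q): 0 ≤ 0.76, so result = 1
(((((((((r ⊃ p) ⊃ r) ⊃ q) ⊃ p) ⊃ p) ⊃ p) ⊃ ¬p) ⊃ q) ⊃ p): 1 > 0.85, so result = 0.85

0.85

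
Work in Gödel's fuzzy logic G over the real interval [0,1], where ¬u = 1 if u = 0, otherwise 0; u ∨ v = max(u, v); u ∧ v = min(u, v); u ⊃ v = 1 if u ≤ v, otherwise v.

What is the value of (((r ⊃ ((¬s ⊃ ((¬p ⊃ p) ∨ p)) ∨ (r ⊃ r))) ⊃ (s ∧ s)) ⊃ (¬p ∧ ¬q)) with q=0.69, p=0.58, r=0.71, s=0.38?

0.00

¬s: Gödel ¬ of 0.38 = 0 (operand ≠ 0)
¬p: Gödel ¬ of 0.58 = 0 (operand ≠ 0)
(¬p ⊃ p): 0 ≤ 0.58, so result = 1
((¬p ⊃ p) ∨ p) = max(1, 0.58) = 1
(¬s ⊃ ((¬p ⊃ p) ∨ p)): 0 ≤ 1, so result = 1
(r ⊃ r): 0.71 ≤ 0.71, so result = 1
((¬s ⊃ ((¬p ⊃ p) ∨ p)) ∨ (r ⊃ r)) = max(1, 1) = 1
(r ⊃ ((¬s ⊃ ((¬p ⊃ p) ∨ p)) ∨ (r ⊃ r))): 0.71 ≤ 1, so result = 1
(s ∧ s) = min(0.38, 0.38) = 0.38
((r ⊃ ((¬s ⊃ ((¬p ⊃ p) ∨ p)) ∨ (r ⊃ r))) ⊃ (s ∧ s)): 1 > 0.38, so result = 0.38
¬p: Gödel ¬ of 0.58 = 0 (operand ≠ 0)
¬q: Gödel ¬ of 0.69 = 0 (operand ≠ 0)
(¬p ∧ ¬q) = min(0, 0) = 0
(((r ⊃ ((¬s ⊃ ((¬p ⊃ p) ∨ p)) ∨ (r ⊃ r))) ⊃ (s ∧ s)) ⊃ (¬p ∧ ¬q)): 0.38 > 0, so result = 0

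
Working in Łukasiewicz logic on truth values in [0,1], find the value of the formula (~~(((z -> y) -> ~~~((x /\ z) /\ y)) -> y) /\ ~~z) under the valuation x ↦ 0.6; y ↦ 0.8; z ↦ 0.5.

(z -> y): min(1, 1 − 0.5 + 0.8) = 1
(x /\ z) = min(0.6, 0.5) = 0.5
((x /\ z) /\ y) = min(0.5, 0.8) = 0.5
~((x /\ z) /\ y): Łukasiewicz ¬ gives 1 − 0.5 = 0.5
~~((x /\ z) /\ y): Łukasiewicz ¬ gives 1 − 0.5 = 0.5
~~~((x /\ z) /\ y): Łukasiewicz ¬ gives 1 − 0.5 = 0.5
((z -> y) -> ~~~((x /\ z) /\ y)): min(1, 1 − 1 + 0.5) = 0.5
(((z -> y) -> ~~~((x /\ z) /\ y)) -> y): min(1, 1 − 0.5 + 0.8) = 1
~(((z -> y) -> ~~~((x /\ z) /\ y)) -> y): Łukasiewicz ¬ gives 1 − 1 = 0
~~(((z -> y) -> ~~~((x /\ z) /\ y)) -> y): Łukasiewicz ¬ gives 1 − 0 = 1
~z: Łukasiewicz ¬ gives 1 − 0.5 = 0.5
~~z: Łukasiewicz ¬ gives 1 − 0.5 = 0.5
(~~(((z -> y) -> ~~~((x /\ z) /\ y)) -> y) /\ ~~z) = min(1, 0.5) = 0.5

0.50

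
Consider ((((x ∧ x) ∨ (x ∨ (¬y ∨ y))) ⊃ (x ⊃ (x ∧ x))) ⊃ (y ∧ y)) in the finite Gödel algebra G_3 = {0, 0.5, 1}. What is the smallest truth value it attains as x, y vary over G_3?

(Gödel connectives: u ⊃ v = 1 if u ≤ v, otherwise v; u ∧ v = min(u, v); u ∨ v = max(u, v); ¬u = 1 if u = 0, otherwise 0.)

The minimum is attained at x = 0, y = 0:
  (x ∧ x) = min(0, 0) = 0
  ¬y: Gödel ¬ of 0 = 1 (operand is 0)
  (¬y ∨ y) = max(1, 0) = 1
  (x ∨ (¬y ∨ y)) = max(0, 1) = 1
  ((x ∧ x) ∨ (x ∨ (¬y ∨ y))) = max(0, 1) = 1
  (x ∧ x) = min(0, 0) = 0
  (x ⊃ (x ∧ x)): 0 ≤ 0, so result = 1
  (((x ∧ x) ∨ (x ∨ (¬y ∨ y))) ⊃ (x ⊃ (x ∧ x))): 1 ≤ 1, so result = 1
  (y ∧ y) = min(0, 0) = 0
  ((((x ∧ x) ∨ (x ∨ (¬y ∨ y))) ⊃ (x ⊃ (x ∧ x))) ⊃ (y ∧ y)): 1 > 0, so result = 0
Checking all 9 assignments confirms none give a value below 0.00.

0.00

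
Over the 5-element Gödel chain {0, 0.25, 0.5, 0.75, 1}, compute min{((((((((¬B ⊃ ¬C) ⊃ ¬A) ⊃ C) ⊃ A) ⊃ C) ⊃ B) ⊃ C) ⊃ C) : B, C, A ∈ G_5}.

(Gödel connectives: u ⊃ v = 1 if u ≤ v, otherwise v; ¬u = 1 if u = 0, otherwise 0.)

0.25

The minimum is attained at B = 0, C = 0.25, A = 0:
  ¬B: Gödel ¬ of 0 = 1 (operand is 0)
  ¬C: Gödel ¬ of 0.25 = 0 (operand ≠ 0)
  (¬B ⊃ ¬C): 1 > 0, so result = 0
  ¬A: Gödel ¬ of 0 = 1 (operand is 0)
  ((¬B ⊃ ¬C) ⊃ ¬A): 0 ≤ 1, so result = 1
  (((¬B ⊃ ¬C) ⊃ ¬A) ⊃ C): 1 > 0.25, so result = 0.25
  ((((¬B ⊃ ¬C) ⊃ ¬A) ⊃ C) ⊃ A): 0.25 > 0, so result = 0
  (((((¬B ⊃ ¬C) ⊃ ¬A) ⊃ C) ⊃ A) ⊃ C): 0 ≤ 0.25, so result = 1
  ((((((¬B ⊃ ¬C) ⊃ ¬A) ⊃ C) ⊃ A) ⊃ C) ⊃ B): 1 > 0, so result = 0
  (((((((¬B ⊃ ¬C) ⊃ ¬A) ⊃ C) ⊃ A) ⊃ C) ⊃ B) ⊃ C): 0 ≤ 0.25, so result = 1
  ((((((((¬B ⊃ ¬C) ⊃ ¬A) ⊃ C) ⊃ A) ⊃ C) ⊃ B) ⊃ C) ⊃ C): 1 > 0.25, so result = 0.25
Checking all 125 assignments confirms none give a value below 0.25.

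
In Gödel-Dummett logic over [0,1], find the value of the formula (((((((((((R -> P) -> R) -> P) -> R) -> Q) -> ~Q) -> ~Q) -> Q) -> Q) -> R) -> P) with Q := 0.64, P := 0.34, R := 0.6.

0.34

(R -> P): 0.6 > 0.34, so result = 0.34
((R -> P) -> R): 0.34 ≤ 0.6, so result = 1
(((R -> P) -> R) -> P): 1 > 0.34, so result = 0.34
((((R -> P) -> R) -> P) -> R): 0.34 ≤ 0.6, so result = 1
(((((R -> P) -> R) -> P) -> R) -> Q): 1 > 0.64, so result = 0.64
~Q: Gödel ¬ of 0.64 = 0 (operand ≠ 0)
((((((R -> P) -> R) -> P) -> R) -> Q) -> ~Q): 0.64 > 0, so result = 0
~Q: Gödel ¬ of 0.64 = 0 (operand ≠ 0)
(((((((R -> P) -> R) -> P) -> R) -> Q) -> ~Q) -> ~Q): 0 ≤ 0, so result = 1
((((((((R -> P) -> R) -> P) -> R) -> Q) -> ~Q) -> ~Q) -> Q): 1 > 0.64, so result = 0.64
(((((((((R -> P) -> R) -> P) -> R) -> Q) -> ~Q) -> ~Q) -> Q) -> Q): 0.64 ≤ 0.64, so result = 1
((((((((((R -> P) -> R) -> P) -> R) -> Q) -> ~Q) -> ~Q) -> Q) -> Q) -> R): 1 > 0.6, so result = 0.6
(((((((((((R -> P) -> R) -> P) -> R) -> Q) -> ~Q) -> ~Q) -> Q) -> Q) -> R) -> P): 0.6 > 0.34, so result = 0.34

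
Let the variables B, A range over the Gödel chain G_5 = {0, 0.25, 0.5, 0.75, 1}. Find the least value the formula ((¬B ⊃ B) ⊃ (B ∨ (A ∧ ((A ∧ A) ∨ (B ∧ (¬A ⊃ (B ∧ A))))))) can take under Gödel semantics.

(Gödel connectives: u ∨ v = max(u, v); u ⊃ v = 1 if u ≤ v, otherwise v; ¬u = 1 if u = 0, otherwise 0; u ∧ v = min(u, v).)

0.25

The minimum is attained at B = 0.25, A = 0:
  ¬B: Gödel ¬ of 0.25 = 0 (operand ≠ 0)
  (¬B ⊃ B): 0 ≤ 0.25, so result = 1
  (A ∧ A) = min(0, 0) = 0
  ¬A: Gödel ¬ of 0 = 1 (operand is 0)
  (B ∧ A) = min(0.25, 0) = 0
  (¬A ⊃ (B ∧ A)): 1 > 0, so result = 0
  (B ∧ (¬A ⊃ (B ∧ A))) = min(0.25, 0) = 0
  ((A ∧ A) ∨ (B ∧ (¬A ⊃ (B ∧ A)))) = max(0, 0) = 0
  (A ∧ ((A ∧ A) ∨ (B ∧ (¬A ⊃ (B ∧ A))))) = min(0, 0) = 0
  (B ∨ (A ∧ ((A ∧ A) ∨ (B ∧ (¬A ⊃ (B ∧ A)))))) = max(0.25, 0) = 0.25
  ((¬B ⊃ B) ⊃ (B ∨ (A ∧ ((A ∧ A) ∨ (B ∧ (¬A ⊃ (B ∧ A))))))): 1 > 0.25, so result = 0.25
Checking all 25 assignments confirms none give a value below 0.25.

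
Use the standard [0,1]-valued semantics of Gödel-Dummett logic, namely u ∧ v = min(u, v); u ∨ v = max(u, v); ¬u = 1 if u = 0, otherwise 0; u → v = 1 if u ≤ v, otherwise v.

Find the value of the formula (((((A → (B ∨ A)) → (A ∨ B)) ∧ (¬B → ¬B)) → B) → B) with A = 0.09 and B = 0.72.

0.72

(B ∨ A) = max(0.72, 0.09) = 0.72
(A → (B ∨ A)): 0.09 ≤ 0.72, so result = 1
(A ∨ B) = max(0.09, 0.72) = 0.72
((A → (B ∨ A)) → (A ∨ B)): 1 > 0.72, so result = 0.72
¬B: Gödel ¬ of 0.72 = 0 (operand ≠ 0)
¬B: Gödel ¬ of 0.72 = 0 (operand ≠ 0)
(¬B → ¬B): 0 ≤ 0, so result = 1
(((A → (B ∨ A)) → (A ∨ B)) ∧ (¬B → ¬B)) = min(0.72, 1) = 0.72
((((A → (B ∨ A)) → (A ∨ B)) ∧ (¬B → ¬B)) → B): 0.72 ≤ 0.72, so result = 1
(((((A → (B ∨ A)) → (A ∨ B)) ∧ (¬B → ¬B)) → B) → B): 1 > 0.72, so result = 0.72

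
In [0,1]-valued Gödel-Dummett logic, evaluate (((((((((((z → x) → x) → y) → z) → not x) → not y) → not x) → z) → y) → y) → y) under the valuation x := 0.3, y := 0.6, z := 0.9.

0.60

(z → x): 0.9 > 0.3, so result = 0.3
((z → x) → x): 0.3 ≤ 0.3, so result = 1
(((z → x) → x) → y): 1 > 0.6, so result = 0.6
((((z → x) → x) → y) → z): 0.6 ≤ 0.9, so result = 1
not x: Gödel ¬ of 0.3 = 0 (operand ≠ 0)
(((((z → x) → x) → y) → z) → not x): 1 > 0, so result = 0
not y: Gödel ¬ of 0.6 = 0 (operand ≠ 0)
((((((z → x) → x) → y) → z) → not x) → not y): 0 ≤ 0, so result = 1
not x: Gödel ¬ of 0.3 = 0 (operand ≠ 0)
(((((((z → x) → x) → y) → z) → not x) → not y) → not x): 1 > 0, so result = 0
((((((((z → x) → x) → y) → z) → not x) → not y) → not x) → z): 0 ≤ 0.9, so result = 1
(((((((((z → x) → x) → y) → z) → not x) → not y) → not x) → z) → y): 1 > 0.6, so result = 0.6
((((((((((z → x) → x) → y) → z) → not x) → not y) → not x) → z) → y) → y): 0.6 ≤ 0.6, so result = 1
(((((((((((z → x) → x) → y) → z) → not x) → not y) → not x) → z) → y) → y) → y): 1 > 0.6, so result = 0.6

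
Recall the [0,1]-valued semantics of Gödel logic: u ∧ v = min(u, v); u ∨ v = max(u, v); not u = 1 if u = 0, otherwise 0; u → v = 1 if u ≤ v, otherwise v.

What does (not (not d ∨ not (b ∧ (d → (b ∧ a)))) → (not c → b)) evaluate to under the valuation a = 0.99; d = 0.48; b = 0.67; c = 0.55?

not d: Gödel ¬ of 0.48 = 0 (operand ≠ 0)
(b ∧ a) = min(0.67, 0.99) = 0.67
(d → (b ∧ a)): 0.48 ≤ 0.67, so result = 1
(b ∧ (d → (b ∧ a))) = min(0.67, 1) = 0.67
not (b ∧ (d → (b ∧ a))): Gödel ¬ of 0.67 = 0 (operand ≠ 0)
(not d ∨ not (b ∧ (d → (b ∧ a)))) = max(0, 0) = 0
not (not d ∨ not (b ∧ (d → (b ∧ a)))): Gödel ¬ of 0 = 1 (operand is 0)
not c: Gödel ¬ of 0.55 = 0 (operand ≠ 0)
(not c → b): 0 ≤ 0.67, so result = 1
(not (not d ∨ not (b ∧ (d → (b ∧ a)))) → (not c → b)): 1 ≤ 1, so result = 1

1.00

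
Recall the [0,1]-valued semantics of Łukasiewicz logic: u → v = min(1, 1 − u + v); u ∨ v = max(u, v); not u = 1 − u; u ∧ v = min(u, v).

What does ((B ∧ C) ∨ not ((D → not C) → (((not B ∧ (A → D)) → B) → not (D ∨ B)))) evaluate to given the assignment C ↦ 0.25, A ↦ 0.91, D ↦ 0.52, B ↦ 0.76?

(B ∧ C) = min(0.76, 0.25) = 0.25
not C: Łukasiewicz ¬ gives 1 − 0.25 = 0.75
(D → not C): min(1, 1 − 0.52 + 0.75) = 1
not B: Łukasiewicz ¬ gives 1 − 0.76 = 0.24
(A → D): min(1, 1 − 0.91 + 0.52) = 0.61
(not B ∧ (A → D)) = min(0.24, 0.61) = 0.24
((not B ∧ (A → D)) → B): min(1, 1 − 0.24 + 0.76) = 1
(D ∨ B) = max(0.52, 0.76) = 0.76
not (D ∨ B): Łukasiewicz ¬ gives 1 − 0.76 = 0.24
(((not B ∧ (A → D)) → B) → not (D ∨ B)): min(1, 1 − 1 + 0.24) = 0.24
((D → not C) → (((not B ∧ (A → D)) → B) → not (D ∨ B))): min(1, 1 − 1 + 0.24) = 0.24
not ((D → not C) → (((not B ∧ (A → D)) → B) → not (D ∨ B))): Łukasiewicz ¬ gives 1 − 0.24 = 0.76
((B ∧ C) ∨ not ((D → not C) → (((not B ∧ (A → D)) → B) → not (D ∨ B)))) = max(0.25, 0.76) = 0.76

0.76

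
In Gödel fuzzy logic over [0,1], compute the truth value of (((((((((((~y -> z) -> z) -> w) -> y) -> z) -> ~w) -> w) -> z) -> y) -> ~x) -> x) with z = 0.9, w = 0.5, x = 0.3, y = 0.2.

~y: Gödel ¬ of 0.2 = 0 (operand ≠ 0)
(~y -> z): 0 ≤ 0.9, so result = 1
((~y -> z) -> z): 1 > 0.9, so result = 0.9
(((~y -> z) -> z) -> w): 0.9 > 0.5, so result = 0.5
((((~y -> z) -> z) -> w) -> y): 0.5 > 0.2, so result = 0.2
(((((~y -> z) -> z) -> w) -> y) -> z): 0.2 ≤ 0.9, so result = 1
~w: Gödel ¬ of 0.5 = 0 (operand ≠ 0)
((((((~y -> z) -> z) -> w) -> y) -> z) -> ~w): 1 > 0, so result = 0
(((((((~y -> z) -> z) -> w) -> y) -> z) -> ~w) -> w): 0 ≤ 0.5, so result = 1
((((((((~y -> z) -> z) -> w) -> y) -> z) -> ~w) -> w) -> z): 1 > 0.9, so result = 0.9
(((((((((~y -> z) -> z) -> w) -> y) -> z) -> ~w) -> w) -> z) -> y): 0.9 > 0.2, so result = 0.2
~x: Gödel ¬ of 0.3 = 0 (operand ≠ 0)
((((((((((~y -> z) -> z) -> w) -> y) -> z) -> ~w) -> w) -> z) -> y) -> ~x): 0.2 > 0, so result = 0
(((((((((((~y -> z) -> z) -> w) -> y) -> z) -> ~w) -> w) -> z) -> y) -> ~x) -> x): 0 ≤ 0.3, so result = 1

1.00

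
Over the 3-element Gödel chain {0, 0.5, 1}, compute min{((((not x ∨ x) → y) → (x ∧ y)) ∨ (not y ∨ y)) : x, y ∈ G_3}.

0.50

The minimum is attained at x = 0, y = 0.5:
  not x: Gödel ¬ of 0 = 1 (operand is 0)
  (not x ∨ x) = max(1, 0) = 1
  ((not x ∨ x) → y): 1 > 0.5, so result = 0.5
  (x ∧ y) = min(0, 0.5) = 0
  (((not x ∨ x) → y) → (x ∧ y)): 0.5 > 0, so result = 0
  not y: Gödel ¬ of 0.5 = 0 (operand ≠ 0)
  (not y ∨ y) = max(0, 0.5) = 0.5
  ((((not x ∨ x) → y) → (x ∧ y)) ∨ (not y ∨ y)) = max(0, 0.5) = 0.5
Checking all 9 assignments confirms none give a value below 0.50.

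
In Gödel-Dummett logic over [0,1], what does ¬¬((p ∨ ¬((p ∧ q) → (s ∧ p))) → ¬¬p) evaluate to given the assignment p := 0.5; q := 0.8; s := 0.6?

1.00

(p ∧ q) = min(0.5, 0.8) = 0.5
(s ∧ p) = min(0.6, 0.5) = 0.5
((p ∧ q) → (s ∧ p)): 0.5 ≤ 0.5, so result = 1
¬((p ∧ q) → (s ∧ p)): Gödel ¬ of 1 = 0 (operand ≠ 0)
(p ∨ ¬((p ∧ q) → (s ∧ p))) = max(0.5, 0) = 0.5
¬p: Gödel ¬ of 0.5 = 0 (operand ≠ 0)
¬¬p: Gödel ¬ of 0 = 1 (operand is 0)
((p ∨ ¬((p ∧ q) → (s ∧ p))) → ¬¬p): 0.5 ≤ 1, so result = 1
¬((p ∨ ¬((p ∧ q) → (s ∧ p))) → ¬¬p): Gödel ¬ of 1 = 0 (operand ≠ 0)
¬¬((p ∨ ¬((p ∧ q) → (s ∧ p))) → ¬¬p): Gödel ¬ of 0 = 1 (operand is 0)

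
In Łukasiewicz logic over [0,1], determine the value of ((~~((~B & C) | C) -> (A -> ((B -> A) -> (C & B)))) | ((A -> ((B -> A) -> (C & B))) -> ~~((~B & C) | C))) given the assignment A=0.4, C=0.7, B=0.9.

~B: Łukasiewicz ¬ gives 1 − 0.9 = 0.1
(~B & C) = min(0.1, 0.7) = 0.1
((~B & C) | C) = max(0.1, 0.7) = 0.7
~((~B & C) | C): Łukasiewicz ¬ gives 1 − 0.7 = 0.3
~~((~B & C) | C): Łukasiewicz ¬ gives 1 − 0.3 = 0.7
(B -> A): min(1, 1 − 0.9 + 0.4) = 0.5
(C & B) = min(0.7, 0.9) = 0.7
((B -> A) -> (C & B)): min(1, 1 − 0.5 + 0.7) = 1
(A -> ((B -> A) -> (C & B))): min(1, 1 − 0.4 + 1) = 1
(~~((~B & C) | C) -> (A -> ((B -> A) -> (C & B)))): min(1, 1 − 0.7 + 1) = 1
(B -> A): min(1, 1 − 0.9 + 0.4) = 0.5
(C & B) = min(0.7, 0.9) = 0.7
((B -> A) -> (C & B)): min(1, 1 − 0.5 + 0.7) = 1
(A -> ((B -> A) -> (C & B))): min(1, 1 − 0.4 + 1) = 1
~B: Łukasiewicz ¬ gives 1 − 0.9 = 0.1
(~B & C) = min(0.1, 0.7) = 0.1
((~B & C) | C) = max(0.1, 0.7) = 0.7
~((~B & C) | C): Łukasiewicz ¬ gives 1 − 0.7 = 0.3
~~((~B & C) | C): Łukasiewicz ¬ gives 1 − 0.3 = 0.7
((A -> ((B -> A) -> (C & B))) -> ~~((~B & C) | C)): min(1, 1 − 1 + 0.7) = 0.7
((~~((~B & C) | C) -> (A -> ((B -> A) -> (C & B)))) | ((A -> ((B -> A) -> (C & B))) -> ~~((~B & C) | C))) = max(1, 0.7) = 1

1.00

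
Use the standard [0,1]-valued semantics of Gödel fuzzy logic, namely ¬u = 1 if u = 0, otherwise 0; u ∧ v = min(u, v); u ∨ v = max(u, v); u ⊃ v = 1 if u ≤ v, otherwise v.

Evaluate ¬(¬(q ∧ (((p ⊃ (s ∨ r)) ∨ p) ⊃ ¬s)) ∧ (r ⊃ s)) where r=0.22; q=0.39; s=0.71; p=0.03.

(s ∨ r) = max(0.71, 0.22) = 0.71
(p ⊃ (s ∨ r)): 0.03 ≤ 0.71, so result = 1
((p ⊃ (s ∨ r)) ∨ p) = max(1, 0.03) = 1
¬s: Gödel ¬ of 0.71 = 0 (operand ≠ 0)
(((p ⊃ (s ∨ r)) ∨ p) ⊃ ¬s): 1 > 0, so result = 0
(q ∧ (((p ⊃ (s ∨ r)) ∨ p) ⊃ ¬s)) = min(0.39, 0) = 0
¬(q ∧ (((p ⊃ (s ∨ r)) ∨ p) ⊃ ¬s)): Gödel ¬ of 0 = 1 (operand is 0)
(r ⊃ s): 0.22 ≤ 0.71, so result = 1
(¬(q ∧ (((p ⊃ (s ∨ r)) ∨ p) ⊃ ¬s)) ∧ (r ⊃ s)) = min(1, 1) = 1
¬(¬(q ∧ (((p ⊃ (s ∨ r)) ∨ p) ⊃ ¬s)) ∧ (r ⊃ s)): Gödel ¬ of 1 = 0 (operand ≠ 0)

0.00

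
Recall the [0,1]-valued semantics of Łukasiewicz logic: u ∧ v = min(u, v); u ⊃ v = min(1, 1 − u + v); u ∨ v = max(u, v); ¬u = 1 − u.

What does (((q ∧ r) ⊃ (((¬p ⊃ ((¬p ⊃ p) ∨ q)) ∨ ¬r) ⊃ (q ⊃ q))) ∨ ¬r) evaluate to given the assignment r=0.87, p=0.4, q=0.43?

1.00

(q ∧ r) = min(0.43, 0.87) = 0.43
¬p: Łukasiewicz ¬ gives 1 − 0.4 = 0.6
¬p: Łukasiewicz ¬ gives 1 − 0.4 = 0.6
(¬p ⊃ p): min(1, 1 − 0.6 + 0.4) = 0.8
((¬p ⊃ p) ∨ q) = max(0.8, 0.43) = 0.8
(¬p ⊃ ((¬p ⊃ p) ∨ q)): min(1, 1 − 0.6 + 0.8) = 1
¬r: Łukasiewicz ¬ gives 1 − 0.87 = 0.13
((¬p ⊃ ((¬p ⊃ p) ∨ q)) ∨ ¬r) = max(1, 0.13) = 1
(q ⊃ q): min(1, 1 − 0.43 + 0.43) = 1
(((¬p ⊃ ((¬p ⊃ p) ∨ q)) ∨ ¬r) ⊃ (q ⊃ q)): min(1, 1 − 1 + 1) = 1
((q ∧ r) ⊃ (((¬p ⊃ ((¬p ⊃ p) ∨ q)) ∨ ¬r) ⊃ (q ⊃ q))): min(1, 1 − 0.43 + 1) = 1
¬r: Łukasiewicz ¬ gives 1 − 0.87 = 0.13
(((q ∧ r) ⊃ (((¬p ⊃ ((¬p ⊃ p) ∨ q)) ∨ ¬r) ⊃ (q ⊃ q))) ∨ ¬r) = max(1, 0.13) = 1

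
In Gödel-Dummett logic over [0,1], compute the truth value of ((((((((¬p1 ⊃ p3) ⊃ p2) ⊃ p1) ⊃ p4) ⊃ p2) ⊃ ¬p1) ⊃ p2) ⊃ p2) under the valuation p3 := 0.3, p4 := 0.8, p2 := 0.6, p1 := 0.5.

¬p1: Gödel ¬ of 0.5 = 0 (operand ≠ 0)
(¬p1 ⊃ p3): 0 ≤ 0.3, so result = 1
((¬p1 ⊃ p3) ⊃ p2): 1 > 0.6, so result = 0.6
(((¬p1 ⊃ p3) ⊃ p2) ⊃ p1): 0.6 > 0.5, so result = 0.5
((((¬p1 ⊃ p3) ⊃ p2) ⊃ p1) ⊃ p4): 0.5 ≤ 0.8, so result = 1
(((((¬p1 ⊃ p3) ⊃ p2) ⊃ p1) ⊃ p4) ⊃ p2): 1 > 0.6, so result = 0.6
¬p1: Gödel ¬ of 0.5 = 0 (operand ≠ 0)
((((((¬p1 ⊃ p3) ⊃ p2) ⊃ p1) ⊃ p4) ⊃ p2) ⊃ ¬p1): 0.6 > 0, so result = 0
(((((((¬p1 ⊃ p3) ⊃ p2) ⊃ p1) ⊃ p4) ⊃ p2) ⊃ ¬p1) ⊃ p2): 0 ≤ 0.6, so result = 1
((((((((¬p1 ⊃ p3) ⊃ p2) ⊃ p1) ⊃ p4) ⊃ p2) ⊃ ¬p1) ⊃ p2) ⊃ p2): 1 > 0.6, so result = 0.6

0.60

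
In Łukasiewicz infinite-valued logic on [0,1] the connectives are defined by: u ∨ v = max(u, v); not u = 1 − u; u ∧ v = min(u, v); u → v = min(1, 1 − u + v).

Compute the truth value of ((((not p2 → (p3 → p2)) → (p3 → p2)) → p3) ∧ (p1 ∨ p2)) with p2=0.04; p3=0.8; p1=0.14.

0.14

not p2: Łukasiewicz ¬ gives 1 − 0.04 = 0.96
(p3 → p2): min(1, 1 − 0.8 + 0.04) = 0.24
(not p2 → (p3 → p2)): min(1, 1 − 0.96 + 0.24) = 0.28
(p3 → p2): min(1, 1 − 0.8 + 0.04) = 0.24
((not p2 → (p3 → p2)) → (p3 → p2)): min(1, 1 − 0.28 + 0.24) = 0.96
(((not p2 → (p3 → p2)) → (p3 → p2)) → p3): min(1, 1 − 0.96 + 0.8) = 0.84
(p1 ∨ p2) = max(0.14, 0.04) = 0.14
((((not p2 → (p3 → p2)) → (p3 → p2)) → p3) ∧ (p1 ∨ p2)) = min(0.84, 0.14) = 0.14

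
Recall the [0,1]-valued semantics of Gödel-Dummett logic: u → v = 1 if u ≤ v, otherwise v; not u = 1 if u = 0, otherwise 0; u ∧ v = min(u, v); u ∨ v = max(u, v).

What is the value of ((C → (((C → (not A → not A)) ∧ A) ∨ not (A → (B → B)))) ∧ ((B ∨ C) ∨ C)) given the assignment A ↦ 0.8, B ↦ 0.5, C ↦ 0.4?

0.50

not A: Gödel ¬ of 0.8 = 0 (operand ≠ 0)
not A: Gödel ¬ of 0.8 = 0 (operand ≠ 0)
(not A → not A): 0 ≤ 0, so result = 1
(C → (not A → not A)): 0.4 ≤ 1, so result = 1
((C → (not A → not A)) ∧ A) = min(1, 0.8) = 0.8
(B → B): 0.5 ≤ 0.5, so result = 1
(A → (B → B)): 0.8 ≤ 1, so result = 1
not (A → (B → B)): Gödel ¬ of 1 = 0 (operand ≠ 0)
(((C → (not A → not A)) ∧ A) ∨ not (A → (B → B))) = max(0.8, 0) = 0.8
(C → (((C → (not A → not A)) ∧ A) ∨ not (A → (B → B)))): 0.4 ≤ 0.8, so result = 1
(B ∨ C) = max(0.5, 0.4) = 0.5
((B ∨ C) ∨ C) = max(0.5, 0.4) = 0.5
((C → (((C → (not A → not A)) ∧ A) ∨ not (A → (B → B)))) ∧ ((B ∨ C) ∨ C)) = min(1, 0.5) = 0.5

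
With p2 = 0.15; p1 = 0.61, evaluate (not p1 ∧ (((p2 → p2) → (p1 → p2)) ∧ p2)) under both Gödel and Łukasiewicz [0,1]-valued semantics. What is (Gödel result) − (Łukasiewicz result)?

Gödel evaluation:
  not p1: Gödel ¬ of 0.61 = 0 (operand ≠ 0)
  (p2 → p2): 0.15 ≤ 0.15, so result = 1
  (p1 → p2): 0.61 > 0.15, so result = 0.15
  ((p2 → p2) → (p1 → p2)): 1 > 0.15, so result = 0.15
  (((p2 → p2) → (p1 → p2)) ∧ p2) = min(0.15, 0.15) = 0.15
  (not p1 ∧ (((p2 → p2) → (p1 → p2)) ∧ p2)) = min(0, 0.15) = 0
  Gödel value = 0
Łukasiewicz evaluation:
  not p1: Łukasiewicz ¬ gives 1 − 0.61 = 0.39
  (p2 → p2): min(1, 1 − 0.15 + 0.15) = 1
  (p1 → p2): min(1, 1 − 0.61 + 0.15) = 0.54
  ((p2 → p2) → (p1 → p2)): min(1, 1 − 1 + 0.54) = 0.54
  (((p2 → p2) → (p1 → p2)) ∧ p2) = min(0.54, 0.15) = 0.15
  (not p1 ∧ (((p2 → p2) → (p1 → p2)) ∧ p2)) = min(0.39, 0.15) = 0.15
  Łukasiewicz value = 0.15
Difference: 0 − 0.15 = -0.15

-0.15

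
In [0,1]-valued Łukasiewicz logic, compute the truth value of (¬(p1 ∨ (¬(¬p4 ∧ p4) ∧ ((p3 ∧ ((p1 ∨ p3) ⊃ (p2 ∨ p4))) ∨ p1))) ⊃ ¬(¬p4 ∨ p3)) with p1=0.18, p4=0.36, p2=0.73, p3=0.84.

0.80

¬p4: Łukasiewicz ¬ gives 1 − 0.36 = 0.64
(¬p4 ∧ p4) = min(0.64, 0.36) = 0.36
¬(¬p4 ∧ p4): Łukasiewicz ¬ gives 1 − 0.36 = 0.64
(p1 ∨ p3) = max(0.18, 0.84) = 0.84
(p2 ∨ p4) = max(0.73, 0.36) = 0.73
((p1 ∨ p3) ⊃ (p2 ∨ p4)): min(1, 1 − 0.84 + 0.73) = 0.89
(p3 ∧ ((p1 ∨ p3) ⊃ (p2 ∨ p4))) = min(0.84, 0.89) = 0.84
((p3 ∧ ((p1 ∨ p3) ⊃ (p2 ∨ p4))) ∨ p1) = max(0.84, 0.18) = 0.84
(¬(¬p4 ∧ p4) ∧ ((p3 ∧ ((p1 ∨ p3) ⊃ (p2 ∨ p4))) ∨ p1)) = min(0.64, 0.84) = 0.64
(p1 ∨ (¬(¬p4 ∧ p4) ∧ ((p3 ∧ ((p1 ∨ p3) ⊃ (p2 ∨ p4))) ∨ p1))) = max(0.18, 0.64) = 0.64
¬(p1 ∨ (¬(¬p4 ∧ p4) ∧ ((p3 ∧ ((p1 ∨ p3) ⊃ (p2 ∨ p4))) ∨ p1))): Łukasiewicz ¬ gives 1 − 0.64 = 0.36
¬p4: Łukasiewicz ¬ gives 1 − 0.36 = 0.64
(¬p4 ∨ p3) = max(0.64, 0.84) = 0.84
¬(¬p4 ∨ p3): Łukasiewicz ¬ gives 1 − 0.84 = 0.16
(¬(p1 ∨ (¬(¬p4 ∧ p4) ∧ ((p3 ∧ ((p1 ∨ p3) ⊃ (p2 ∨ p4))) ∨ p1))) ⊃ ¬(¬p4 ∨ p3)): min(1, 1 − 0.36 + 0.16) = 0.8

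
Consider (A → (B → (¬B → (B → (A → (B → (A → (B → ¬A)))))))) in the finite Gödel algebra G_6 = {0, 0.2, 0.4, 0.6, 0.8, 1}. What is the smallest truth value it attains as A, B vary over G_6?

1.00

Every assignment gives 1. For instance at A = 0, B = 0:
  ¬B: Gödel ¬ of 0 = 1 (operand is 0)
  ¬A: Gödel ¬ of 0 = 1 (operand is 0)
  (B → ¬A): 0 ≤ 1, so result = 1
  (A → (B → ¬A)): 0 ≤ 1, so result = 1
  (B → (A → (B → ¬A))): 0 ≤ 1, so result = 1
  (A → (B → (A → (B → ¬A)))): 0 ≤ 1, so result = 1
  (B → (A → (B → (A → (B → ¬A))))): 0 ≤ 1, so result = 1
  (¬B → (B → (A → (B → (A → (B → ¬A)))))): 1 ≤ 1, so result = 1
  (B → (¬B → (B → (A → (B → (A → (B → ¬A))))))): 0 ≤ 1, so result = 1
  (A → (B → (¬B → (B → (A → (B → (A → (B → ¬A)))))))): 0 ≤ 1, so result = 1
All 36 assignments give value 1 — the formula is a G_6-tautology.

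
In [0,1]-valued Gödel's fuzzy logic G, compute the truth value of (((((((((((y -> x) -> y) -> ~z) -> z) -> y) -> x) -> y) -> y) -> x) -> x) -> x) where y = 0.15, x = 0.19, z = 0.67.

(y -> x): 0.15 ≤ 0.19, so result = 1
((y -> x) -> y): 1 > 0.15, so result = 0.15
~z: Gödel ¬ of 0.67 = 0 (operand ≠ 0)
(((y -> x) -> y) -> ~z): 0.15 > 0, so result = 0
((((y -> x) -> y) -> ~z) -> z): 0 ≤ 0.67, so result = 1
(((((y -> x) -> y) -> ~z) -> z) -> y): 1 > 0.15, so result = 0.15
((((((y -> x) -> y) -> ~z) -> z) -> y) -> x): 0.15 ≤ 0.19, so result = 1
(((((((y -> x) -> y) -> ~z) -> z) -> y) -> x) -> y): 1 > 0.15, so result = 0.15
((((((((y -> x) -> y) -> ~z) -> z) -> y) -> x) -> y) -> y): 0.15 ≤ 0.15, so result = 1
(((((((((y -> x) -> y) -> ~z) -> z) -> y) -> x) -> y) -> y) -> x): 1 > 0.19, so result = 0.19
((((((((((y -> x) -> y) -> ~z) -> z) -> y) -> x) -> y) -> y) -> x) -> x): 0.19 ≤ 0.19, so result = 1
(((((((((((y -> x) -> y) -> ~z) -> z) -> y) -> x) -> y) -> y) -> x) -> x) -> x): 1 > 0.19, so result = 0.19

0.19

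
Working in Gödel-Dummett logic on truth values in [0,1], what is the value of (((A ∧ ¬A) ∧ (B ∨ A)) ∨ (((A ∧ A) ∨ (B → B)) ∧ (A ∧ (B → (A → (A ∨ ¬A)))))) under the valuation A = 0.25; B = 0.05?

0.25

¬A: Gödel ¬ of 0.25 = 0 (operand ≠ 0)
(A ∧ ¬A) = min(0.25, 0) = 0
(B ∨ A) = max(0.05, 0.25) = 0.25
((A ∧ ¬A) ∧ (B ∨ A)) = min(0, 0.25) = 0
(A ∧ A) = min(0.25, 0.25) = 0.25
(B → B): 0.05 ≤ 0.05, so result = 1
((A ∧ A) ∨ (B → B)) = max(0.25, 1) = 1
¬A: Gödel ¬ of 0.25 = 0 (operand ≠ 0)
(A ∨ ¬A) = max(0.25, 0) = 0.25
(A → (A ∨ ¬A)): 0.25 ≤ 0.25, so result = 1
(B → (A → (A ∨ ¬A))): 0.05 ≤ 1, so result = 1
(A ∧ (B → (A → (A ∨ ¬A)))) = min(0.25, 1) = 0.25
(((A ∧ A) ∨ (B → B)) ∧ (A ∧ (B → (A → (A ∨ ¬A))))) = min(1, 0.25) = 0.25
(((A ∧ ¬A) ∧ (B ∨ A)) ∨ (((A ∧ A) ∨ (B → B)) ∧ (A ∧ (B → (A → (A ∨ ¬A)))))) = max(0, 0.25) = 0.25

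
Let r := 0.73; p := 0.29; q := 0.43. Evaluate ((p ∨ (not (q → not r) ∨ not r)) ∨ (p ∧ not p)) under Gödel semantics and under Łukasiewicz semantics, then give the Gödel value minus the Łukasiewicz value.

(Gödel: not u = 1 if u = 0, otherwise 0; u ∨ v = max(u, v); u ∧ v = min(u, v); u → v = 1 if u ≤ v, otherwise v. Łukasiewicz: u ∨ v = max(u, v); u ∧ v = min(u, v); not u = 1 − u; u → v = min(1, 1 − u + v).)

0.71

Gödel evaluation:
  not r: Gödel ¬ of 0.73 = 0 (operand ≠ 0)
  (q → not r): 0.43 > 0, so result = 0
  not (q → not r): Gödel ¬ of 0 = 1 (operand is 0)
  not r: Gödel ¬ of 0.73 = 0 (operand ≠ 0)
  (not (q → not r) ∨ not r) = max(1, 0) = 1
  (p ∨ (not (q → not r) ∨ not r)) = max(0.29, 1) = 1
  not p: Gödel ¬ of 0.29 = 0 (operand ≠ 0)
  (p ∧ not p) = min(0.29, 0) = 0
  ((p ∨ (not (q → not r) ∨ not r)) ∨ (p ∧ not p)) = max(1, 0) = 1
  Gödel value = 1
Łukasiewicz evaluation:
  not r: Łukasiewicz ¬ gives 1 − 0.73 = 0.27
  (q → not r): min(1, 1 − 0.43 + 0.27) = 0.84
  not (q → not r): Łukasiewicz ¬ gives 1 − 0.84 = 0.16
  not r: Łukasiewicz ¬ gives 1 − 0.73 = 0.27
  (not (q → not r) ∨ not r) = max(0.16, 0.27) = 0.27
  (p ∨ (not (q → not r) ∨ not r)) = max(0.29, 0.27) = 0.29
  not p: Łukasiewicz ¬ gives 1 − 0.29 = 0.71
  (p ∧ not p) = min(0.29, 0.71) = 0.29
  ((p ∨ (not (q → not r) ∨ not r)) ∨ (p ∧ not p)) = max(0.29, 0.29) = 0.29
  Łukasiewicz value = 0.29
Difference: 1 − 0.29 = 0.71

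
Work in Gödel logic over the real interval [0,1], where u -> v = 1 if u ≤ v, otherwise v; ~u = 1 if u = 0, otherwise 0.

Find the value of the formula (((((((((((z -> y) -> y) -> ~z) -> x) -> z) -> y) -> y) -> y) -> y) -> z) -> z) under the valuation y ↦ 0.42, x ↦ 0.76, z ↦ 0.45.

(z -> y): 0.45 > 0.42, so result = 0.42
((z -> y) -> y): 0.42 ≤ 0.42, so result = 1
~z: Gödel ¬ of 0.45 = 0 (operand ≠ 0)
(((z -> y) -> y) -> ~z): 1 > 0, so result = 0
((((z -> y) -> y) -> ~z) -> x): 0 ≤ 0.76, so result = 1
(((((z -> y) -> y) -> ~z) -> x) -> z): 1 > 0.45, so result = 0.45
((((((z -> y) -> y) -> ~z) -> x) -> z) -> y): 0.45 > 0.42, so result = 0.42
(((((((z -> y) -> y) -> ~z) -> x) -> z) -> y) -> y): 0.42 ≤ 0.42, so result = 1
((((((((z -> y) -> y) -> ~z) -> x) -> z) -> y) -> y) -> y): 1 > 0.42, so result = 0.42
(((((((((z -> y) -> y) -> ~z) -> x) -> z) -> y) -> y) -> y) -> y): 0.42 ≤ 0.42, so result = 1
((((((((((z -> y) -> y) -> ~z) -> x) -> z) -> y) -> y) -> y) -> y) -> z): 1 > 0.45, so result = 0.45
(((((((((((z -> y) -> y) -> ~z) -> x) -> z) -> y) -> y) -> y) -> y) -> z) -> z): 0.45 ≤ 0.45, so result = 1

1.00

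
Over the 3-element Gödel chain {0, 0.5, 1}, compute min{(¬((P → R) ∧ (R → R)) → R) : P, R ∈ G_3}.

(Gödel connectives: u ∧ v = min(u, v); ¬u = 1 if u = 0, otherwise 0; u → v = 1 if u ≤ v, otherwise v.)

0.00

The minimum is attained at P = 0.5, R = 0:
  (P → R): 0.5 > 0, so result = 0
  (R → R): 0 ≤ 0, so result = 1
  ((P → R) ∧ (R → R)) = min(0, 1) = 0
  ¬((P → R) ∧ (R → R)): Gödel ¬ of 0 = 1 (operand is 0)
  (¬((P → R) ∧ (R → R)) → R): 1 > 0, so result = 0
Checking all 9 assignments confirms none give a value below 0.00.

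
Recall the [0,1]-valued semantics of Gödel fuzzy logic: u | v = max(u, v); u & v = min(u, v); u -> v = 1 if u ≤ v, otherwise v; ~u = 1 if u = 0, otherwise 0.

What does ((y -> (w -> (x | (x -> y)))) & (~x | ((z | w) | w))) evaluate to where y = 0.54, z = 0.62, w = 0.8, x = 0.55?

0.80

(x -> y): 0.55 > 0.54, so result = 0.54
(x | (x -> y)) = max(0.55, 0.54) = 0.55
(w -> (x | (x -> y))): 0.8 > 0.55, so result = 0.55
(y -> (w -> (x | (x -> y)))): 0.54 ≤ 0.55, so result = 1
~x: Gödel ¬ of 0.55 = 0 (operand ≠ 0)
(z | w) = max(0.62, 0.8) = 0.8
((z | w) | w) = max(0.8, 0.8) = 0.8
(~x | ((z | w) | w)) = max(0, 0.8) = 0.8
((y -> (w -> (x | (x -> y)))) & (~x | ((z | w) | w))) = min(1, 0.8) = 0.8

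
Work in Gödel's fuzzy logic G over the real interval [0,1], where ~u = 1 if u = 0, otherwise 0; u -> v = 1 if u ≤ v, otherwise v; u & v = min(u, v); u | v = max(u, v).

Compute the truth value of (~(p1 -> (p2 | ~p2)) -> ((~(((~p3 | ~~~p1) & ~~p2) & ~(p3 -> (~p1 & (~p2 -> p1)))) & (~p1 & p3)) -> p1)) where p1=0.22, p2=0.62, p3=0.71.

~p2: Gödel ¬ of 0.62 = 0 (operand ≠ 0)
(p2 | ~p2) = max(0.62, 0) = 0.62
(p1 -> (p2 | ~p2)): 0.22 ≤ 0.62, so result = 1
~(p1 -> (p2 | ~p2)): Gödel ¬ of 1 = 0 (operand ≠ 0)
~p3: Gödel ¬ of 0.71 = 0 (operand ≠ 0)
~p1: Gödel ¬ of 0.22 = 0 (operand ≠ 0)
~~p1: Gödel ¬ of 0 = 1 (operand is 0)
~~~p1: Gödel ¬ of 1 = 0 (operand ≠ 0)
(~p3 | ~~~p1) = max(0, 0) = 0
~p2: Gödel ¬ of 0.62 = 0 (operand ≠ 0)
~~p2: Gödel ¬ of 0 = 1 (operand is 0)
((~p3 | ~~~p1) & ~~p2) = min(0, 1) = 0
~p1: Gödel ¬ of 0.22 = 0 (operand ≠ 0)
~p2: Gödel ¬ of 0.62 = 0 (operand ≠ 0)
(~p2 -> p1): 0 ≤ 0.22, so result = 1
(~p1 & (~p2 -> p1)) = min(0, 1) = 0
(p3 -> (~p1 & (~p2 -> p1))): 0.71 > 0, so result = 0
~(p3 -> (~p1 & (~p2 -> p1))): Gödel ¬ of 0 = 1 (operand is 0)
(((~p3 | ~~~p1) & ~~p2) & ~(p3 -> (~p1 & (~p2 -> p1)))) = min(0, 1) = 0
~(((~p3 | ~~~p1) & ~~p2) & ~(p3 -> (~p1 & (~p2 -> p1)))): Gödel ¬ of 0 = 1 (operand is 0)
~p1: Gödel ¬ of 0.22 = 0 (operand ≠ 0)
(~p1 & p3) = min(0, 0.71) = 0
(~(((~p3 | ~~~p1) & ~~p2) & ~(p3 -> (~p1 & (~p2 -> p1)))) & (~p1 & p3)) = min(1, 0) = 0
((~(((~p3 | ~~~p1) & ~~p2) & ~(p3 -> (~p1 & (~p2 -> p1)))) & (~p1 & p3)) -> p1): 0 ≤ 0.22, so result = 1
(~(p1 -> (p2 | ~p2)) -> ((~(((~p3 | ~~~p1) & ~~p2) & ~(p3 -> (~p1 & (~p2 -> p1)))) & (~p1 & p3)) -> p1)): 0 ≤ 1, so result = 1

1.00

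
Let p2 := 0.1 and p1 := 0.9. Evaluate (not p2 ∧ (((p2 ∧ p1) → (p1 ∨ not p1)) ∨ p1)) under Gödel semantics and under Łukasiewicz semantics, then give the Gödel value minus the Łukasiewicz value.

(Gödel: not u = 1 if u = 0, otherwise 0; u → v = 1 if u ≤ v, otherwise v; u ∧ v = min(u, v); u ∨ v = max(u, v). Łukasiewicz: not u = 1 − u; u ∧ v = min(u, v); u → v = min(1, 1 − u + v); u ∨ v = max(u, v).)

-0.90

Gödel evaluation:
  not p2: Gödel ¬ of 0.1 = 0 (operand ≠ 0)
  (p2 ∧ p1) = min(0.1, 0.9) = 0.1
  not p1: Gödel ¬ of 0.9 = 0 (operand ≠ 0)
  (p1 ∨ not p1) = max(0.9, 0) = 0.9
  ((p2 ∧ p1) → (p1 ∨ not p1)): 0.1 ≤ 0.9, so result = 1
  (((p2 ∧ p1) → (p1 ∨ not p1)) ∨ p1) = max(1, 0.9) = 1
  (not p2 ∧ (((p2 ∧ p1) → (p1 ∨ not p1)) ∨ p1)) = min(0, 1) = 0
  Gödel value = 0
Łukasiewicz evaluation:
  not p2: Łukasiewicz ¬ gives 1 − 0.1 = 0.9
  (p2 ∧ p1) = min(0.1, 0.9) = 0.1
  not p1: Łukasiewicz ¬ gives 1 − 0.9 = 0.1
  (p1 ∨ not p1) = max(0.9, 0.1) = 0.9
  ((p2 ∧ p1) → (p1 ∨ not p1)): min(1, 1 − 0.1 + 0.9) = 1
  (((p2 ∧ p1) → (p1 ∨ not p1)) ∨ p1) = max(1, 0.9) = 1
  (not p2 ∧ (((p2 ∧ p1) → (p1 ∨ not p1)) ∨ p1)) = min(0.9, 1) = 0.9
  Łukasiewicz value = 0.9
Difference: 0 − 0.9 = -0.90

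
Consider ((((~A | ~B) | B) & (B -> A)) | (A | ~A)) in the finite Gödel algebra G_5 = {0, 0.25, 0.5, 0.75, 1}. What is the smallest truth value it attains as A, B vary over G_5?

The minimum is attained at A = 0.25, B = 0.25:
  ~A: Gödel ¬ of 0.25 = 0 (operand ≠ 0)
  ~B: Gödel ¬ of 0.25 = 0 (operand ≠ 0)
  (~A | ~B) = max(0, 0) = 0
  ((~A | ~B) | B) = max(0, 0.25) = 0.25
  (B -> A): 0.25 ≤ 0.25, so result = 1
  (((~A | ~B) | B) & (B -> A)) = min(0.25, 1) = 0.25
  ~A: Gödel ¬ of 0.25 = 0 (operand ≠ 0)
  (A | ~A) = max(0.25, 0) = 0.25
  ((((~A | ~B) | B) & (B -> A)) | (A | ~A)) = max(0.25, 0.25) = 0.25
Checking all 25 assignments confirms none give a value below 0.25.

0.25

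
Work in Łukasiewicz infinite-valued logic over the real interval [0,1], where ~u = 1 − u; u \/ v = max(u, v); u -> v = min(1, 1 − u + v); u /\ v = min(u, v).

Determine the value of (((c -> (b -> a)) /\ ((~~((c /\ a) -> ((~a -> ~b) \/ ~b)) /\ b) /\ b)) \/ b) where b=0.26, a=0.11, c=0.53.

0.26

(b -> a): min(1, 1 − 0.26 + 0.11) = 0.85
(c -> (b -> a)): min(1, 1 − 0.53 + 0.85) = 1
(c /\ a) = min(0.53, 0.11) = 0.11
~a: Łukasiewicz ¬ gives 1 − 0.11 = 0.89
~b: Łukasiewicz ¬ gives 1 − 0.26 = 0.74
(~a -> ~b): min(1, 1 − 0.89 + 0.74) = 0.85
~b: Łukasiewicz ¬ gives 1 − 0.26 = 0.74
((~a -> ~b) \/ ~b) = max(0.85, 0.74) = 0.85
((c /\ a) -> ((~a -> ~b) \/ ~b)): min(1, 1 − 0.11 + 0.85) = 1
~((c /\ a) -> ((~a -> ~b) \/ ~b)): Łukasiewicz ¬ gives 1 − 1 = 0
~~((c /\ a) -> ((~a -> ~b) \/ ~b)): Łukasiewicz ¬ gives 1 − 0 = 1
(~~((c /\ a) -> ((~a -> ~b) \/ ~b)) /\ b) = min(1, 0.26) = 0.26
((~~((c /\ a) -> ((~a -> ~b) \/ ~b)) /\ b) /\ b) = min(0.26, 0.26) = 0.26
((c -> (b -> a)) /\ ((~~((c /\ a) -> ((~a -> ~b) \/ ~b)) /\ b) /\ b)) = min(1, 0.26) = 0.26
(((c -> (b -> a)) /\ ((~~((c /\ a) -> ((~a -> ~b) \/ ~b)) /\ b) /\ b)) \/ b) = max(0.26, 0.26) = 0.26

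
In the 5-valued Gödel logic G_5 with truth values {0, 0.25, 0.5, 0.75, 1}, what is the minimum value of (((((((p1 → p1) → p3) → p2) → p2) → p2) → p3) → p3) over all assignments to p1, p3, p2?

0.25

The minimum is attained at p1 = 0, p3 = 0.25, p2 = 0:
  (p1 → p1): 0 ≤ 0, so result = 1
  ((p1 → p1) → p3): 1 > 0.25, so result = 0.25
  (((p1 → p1) → p3) → p2): 0.25 > 0, so result = 0
  ((((p1 → p1) → p3) → p2) → p2): 0 ≤ 0, so result = 1
  (((((p1 → p1) → p3) → p2) → p2) → p2): 1 > 0, so result = 0
  ((((((p1 → p1) → p3) → p2) → p2) → p2) → p3): 0 ≤ 0.25, so result = 1
  (((((((p1 → p1) → p3) → p2) → p2) → p2) → p3) → p3): 1 > 0.25, so result = 0.25
Checking all 125 assignments confirms none give a value below 0.25.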